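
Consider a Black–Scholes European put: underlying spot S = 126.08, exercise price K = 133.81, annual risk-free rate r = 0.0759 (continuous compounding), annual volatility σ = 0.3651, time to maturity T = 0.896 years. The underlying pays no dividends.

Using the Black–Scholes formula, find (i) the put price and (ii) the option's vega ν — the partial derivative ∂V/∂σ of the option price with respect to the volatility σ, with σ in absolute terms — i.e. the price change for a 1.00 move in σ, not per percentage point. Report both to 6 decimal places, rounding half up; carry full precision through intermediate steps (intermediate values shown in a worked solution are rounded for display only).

σ√T = 0.3651·√0.896 = 0.345594
d₁ = (ln(S/K) + (r+σ²/2)T) / (σ√T) = (ln(126.08/133.81) + (0.0759+0.3651²/2)·0.896) / 0.345594 = (-0.059504 + 0.127724) / 0.345594 = 0.197398
d₂ = d₁ − σ√T = 0.197398 − 0.345594 = -0.148195
e^{−rT} = e^{−0.0759·0.896} = 0.934254
N(−d₁) = 0.421758,  N(−d₂) = 0.558906
Put price V = K·e^{−rT}·N(−d₂) − S·N(−d₁) = 69.870249 − 53.175234 = 16.695015
φ(d₁) = (1/√(2π))·e^{−d₁²/2} = 0.391245
ν = S·φ(d₁)·√T = 46.692689

price = 16.695015
ν = 46.692689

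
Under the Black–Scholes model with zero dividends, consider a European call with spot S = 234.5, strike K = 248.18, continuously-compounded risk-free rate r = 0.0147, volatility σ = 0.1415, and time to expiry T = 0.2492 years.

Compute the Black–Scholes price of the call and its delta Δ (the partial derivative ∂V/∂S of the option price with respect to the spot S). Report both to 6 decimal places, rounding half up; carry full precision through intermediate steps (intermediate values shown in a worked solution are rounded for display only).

σ√T = 0.1415·√0.2492 = 0.070637
d₁ = (ln(S/K) + (r+σ²/2)T) / (σ√T) = (ln(234.5/248.18) + (0.0147+0.1415²/2)·0.2492) / 0.070637 = (-0.056699 + 0.006158) / 0.070637 = -0.715502
d₂ = d₁ − σ√T = -0.715502 − 0.070637 = -0.786138
e^{−rT} = e^{−0.0147·0.2492} = 0.996343
N(d₁) = 0.237150,  N(d₂) = 0.215893
Call price V = S·N(d₁) − K·e^{−rT}·N(d₂) = 55.611565 − 53.384453 = 2.227112
Δ = N(d₁) = 0.237150

price = 2.227112
Δ = 0.237150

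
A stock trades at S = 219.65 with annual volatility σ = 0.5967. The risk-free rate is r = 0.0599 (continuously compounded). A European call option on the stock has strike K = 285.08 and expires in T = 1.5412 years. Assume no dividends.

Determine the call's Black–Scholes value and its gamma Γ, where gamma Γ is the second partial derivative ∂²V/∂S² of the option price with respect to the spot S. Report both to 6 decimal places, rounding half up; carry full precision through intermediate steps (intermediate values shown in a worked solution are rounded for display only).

price = 50.830775
Γ = 0.002427

σ√T = 0.5967·√1.5412 = 0.740774
d₁ = (ln(S/K) + (r+σ²/2)T) / (σ√T) = (ln(219.65/285.08) + (0.0599+0.5967²/2)·1.5412) / 0.740774 = (-0.260734 + 0.366691) / 0.740774 = 0.143035
d₂ = d₁ − σ√T = 0.143035 − 0.740774 = -0.597739
e^{−rT} = e^{−0.0599·1.5412} = 0.911815
N(d₁) = 0.556869,  N(d₂) = 0.275007
Call price V = S·N(d₁) − K·e^{−rT}·N(d₂) = 122.316177 − 71.485402 = 50.830775
φ(d₁) = (1/√(2π))·e^{−d₁²/2} = 0.394882
Γ = φ(d₁) / (S·σ·√T) = 0.002427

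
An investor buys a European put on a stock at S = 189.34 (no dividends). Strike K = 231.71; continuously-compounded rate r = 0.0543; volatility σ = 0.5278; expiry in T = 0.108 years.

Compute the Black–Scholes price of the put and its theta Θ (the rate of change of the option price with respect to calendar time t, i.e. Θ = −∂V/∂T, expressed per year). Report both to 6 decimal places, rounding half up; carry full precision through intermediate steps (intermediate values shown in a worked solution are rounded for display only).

σ√T = 0.5278·√0.108 = 0.173453
d₁ = (ln(S/K) + (r+σ²/2)T) / (σ√T) = (ln(189.34/231.71) + (0.0543+0.5278²/2)·0.108) / 0.173453 = (-0.201942 + 0.020907) / 0.173453 = -1.043713
d₂ = d₁ − σ√T = -1.043713 − 0.173453 = -1.217166
e^{−rT} = e^{−0.0543·0.108} = 0.994153
N(−d₁) = 0.851691,  N(−d₂) = 0.888229
Put price V = K·e^{−rT}·N(−d₂) − S·N(−d₁) = 204.608209 − 161.259154 = 43.349055
φ(d₁) = (1/√(2π))·e^{−d₁²/2} = 0.231400
Θ = −S·φ(d₁)·σ/(2√T) + r·K·e^{−rT}·N(−d₂) = −35.183049 + 11.110226 = -24.072824

price = 43.349055
Θ = -24.072824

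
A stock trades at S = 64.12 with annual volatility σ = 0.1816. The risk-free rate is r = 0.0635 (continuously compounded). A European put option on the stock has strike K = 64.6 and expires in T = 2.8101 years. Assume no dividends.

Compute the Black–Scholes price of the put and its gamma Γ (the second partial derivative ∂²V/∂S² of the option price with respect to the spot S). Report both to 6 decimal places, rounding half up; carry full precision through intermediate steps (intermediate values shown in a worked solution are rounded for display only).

σ√T = 0.1816·√2.8101 = 0.304422
d₁ = (ln(S/K) + (r+σ²/2)T) / (σ√T) = (ln(64.12/64.6) + (0.0635+0.1816²/2)·2.8101) / 0.304422 = (-0.007458 + 0.224778) / 0.304422 = 0.713876
d₂ = d₁ − σ√T = 0.713876 − 0.304422 = 0.409453
e^{−rT} = e^{−0.0635·2.8101} = 0.836573
N(−d₁) = 0.237652,  N(−d₂) = 0.341104
Put price V = K·e^{−rT}·N(−d₂) − S·N(−d₁) = 18.434132 − 15.238249 = 3.195883
φ(d₁) = (1/√(2π))·e^{−d₁²/2} = 0.309206
Γ = φ(d₁) / (S·σ·√T) = 0.015841

price = 3.195883
Γ = 0.015841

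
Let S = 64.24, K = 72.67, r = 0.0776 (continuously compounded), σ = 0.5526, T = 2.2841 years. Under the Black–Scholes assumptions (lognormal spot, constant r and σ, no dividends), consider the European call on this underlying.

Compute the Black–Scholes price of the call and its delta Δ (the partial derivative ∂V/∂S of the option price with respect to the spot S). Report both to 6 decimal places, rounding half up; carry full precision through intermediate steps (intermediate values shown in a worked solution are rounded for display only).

price = 21.977874
Δ = 0.685157

σ√T = 0.5526·√2.2841 = 0.835158
d₁ = (ln(S/K) + (r+σ²/2)T) / (σ√T) = (ln(64.24/72.67) + (0.0776+0.5526²/2)·2.2841) / 0.835158 = (-0.123303 + 0.525990) / 0.835158 = 0.482170
d₂ = d₁ − σ√T = 0.482170 − 0.835158 = -0.352988
e^{−rT} = e^{−0.0776·2.2841} = 0.837574
N(d₁) = 0.685157,  N(d₂) = 0.362049
Call price V = S·N(d₁) − K·e^{−rT}·N(d₂) = 44.014505 − 22.036631 = 21.977874
Δ = N(d₁) = 0.685157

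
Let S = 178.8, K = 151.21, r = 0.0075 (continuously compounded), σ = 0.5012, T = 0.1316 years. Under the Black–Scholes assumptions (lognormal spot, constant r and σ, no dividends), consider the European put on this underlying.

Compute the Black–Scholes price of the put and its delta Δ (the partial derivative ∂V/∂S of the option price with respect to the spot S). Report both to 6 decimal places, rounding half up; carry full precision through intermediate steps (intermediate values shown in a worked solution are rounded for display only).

σ√T = 0.5012·√0.1316 = 0.181819
d₁ = (ln(S/K) + (r+σ²/2)T) / (σ√T) = (ln(178.8/151.21) + (0.0075+0.5012²/2)·0.1316) / 0.181819 = (0.167598 + 0.017516) / 0.181819 = 1.018125
d₂ = d₁ − σ√T = 1.018125 − 0.181819 = 0.836306
e^{−rT} = e^{−0.0075·0.1316} = 0.999013
N(−d₁) = 0.154309,  N(−d₂) = 0.201491
Put price V = K·e^{−rT}·N(−d₂) − S·N(−d₁) = 30.437461 − 27.590509 = 2.846953
Δ = −N(−d₁) = -0.154309

price = 2.846953
Δ = -0.154309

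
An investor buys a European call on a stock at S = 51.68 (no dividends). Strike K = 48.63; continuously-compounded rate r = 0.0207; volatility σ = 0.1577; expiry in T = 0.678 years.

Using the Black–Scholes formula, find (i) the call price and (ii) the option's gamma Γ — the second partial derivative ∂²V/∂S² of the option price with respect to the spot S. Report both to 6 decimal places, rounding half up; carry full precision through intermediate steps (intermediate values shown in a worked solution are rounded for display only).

price = 4.858976
Γ = 0.048394

σ√T = 0.1577·√0.678 = 0.129851
d₁ = (ln(S/K) + (r+σ²/2)T) / (σ√T) = (ln(51.68/48.63) + (0.0207+0.1577²/2)·0.678) / 0.129851 = (0.060830 + 0.022465) / 0.129851 = 0.641468
d₂ = d₁ − σ√T = 0.641468 − 0.129851 = 0.511617
e^{−rT} = e^{−0.0207·0.678} = 0.986063
N(d₁) = 0.739391,  N(d₂) = 0.695540
Call price V = S·N(d₁) − K·e^{−rT}·N(d₂) = 38.211713 − 33.352737 = 4.858976
φ(d₁) = (1/√(2π))·e^{−d₁²/2} = 0.324757
Γ = φ(d₁) / (S·σ·√T) = 0.048394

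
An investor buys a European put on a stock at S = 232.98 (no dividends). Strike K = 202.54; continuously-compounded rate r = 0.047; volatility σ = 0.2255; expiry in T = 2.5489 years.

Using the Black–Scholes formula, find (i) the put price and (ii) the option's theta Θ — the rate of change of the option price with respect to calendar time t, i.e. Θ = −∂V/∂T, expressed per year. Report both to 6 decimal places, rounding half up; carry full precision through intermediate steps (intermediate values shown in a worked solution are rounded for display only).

σ√T = 0.2255·√2.5489 = 0.360017
d₁ = (ln(S/K) + (r+σ²/2)T) / (σ√T) = (ln(232.98/202.54) + (0.047+0.2255²/2)·2.5489) / 0.360017 = (0.140015 + 0.184604) / 0.360017 = 0.901679
d₂ = d₁ − σ√T = 0.901679 − 0.360017 = 0.541662
e^{−rT} = e^{−0.047·2.5489} = 0.887099
N(−d₁) = 0.183614,  N(−d₂) = 0.294026
Put price V = K·e^{−rT}·N(−d₂) − S·N(−d₁) = 52.828522 − 42.778339 = 10.050183
φ(d₁) = (1/√(2π))·e^{−d₁²/2} = 0.265683
Θ = −S·φ(d₁)·σ/(2√T) + r·K·e^{−rT}·N(−d₂) = −4.371423 + 2.482941 = -1.888482

price = 10.050183
Θ = -1.888482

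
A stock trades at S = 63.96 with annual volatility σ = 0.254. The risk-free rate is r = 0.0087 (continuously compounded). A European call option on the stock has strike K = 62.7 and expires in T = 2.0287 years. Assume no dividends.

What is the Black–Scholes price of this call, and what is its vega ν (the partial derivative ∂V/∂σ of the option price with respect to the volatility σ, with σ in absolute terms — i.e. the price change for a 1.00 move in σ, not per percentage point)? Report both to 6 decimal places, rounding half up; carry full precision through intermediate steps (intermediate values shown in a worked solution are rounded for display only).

price = 10.238423
ν = 34.900392

σ√T = 0.254·√2.0287 = 0.361778
d₁ = (ln(S/K) + (r+σ²/2)T) / (σ√T) = (ln(63.96/62.7) + (0.0087+0.254²/2)·2.0287) / 0.361778 = (0.019896 + 0.083091) / 0.361778 = 0.284671
d₂ = d₁ − σ√T = 0.284671 − 0.361778 = -0.077107
e^{−rT} = e^{−0.0087·2.0287} = 0.982505
N(d₁) = 0.612052,  N(d₂) = 0.469269
Call price V = S·N(d₁) − K·e^{−rT}·N(d₂) = 39.146847 − 28.908424 = 10.238423
φ(d₁) = (1/√(2π))·e^{−d₁²/2} = 0.383101
ν = S·φ(d₁)·√T = 34.900392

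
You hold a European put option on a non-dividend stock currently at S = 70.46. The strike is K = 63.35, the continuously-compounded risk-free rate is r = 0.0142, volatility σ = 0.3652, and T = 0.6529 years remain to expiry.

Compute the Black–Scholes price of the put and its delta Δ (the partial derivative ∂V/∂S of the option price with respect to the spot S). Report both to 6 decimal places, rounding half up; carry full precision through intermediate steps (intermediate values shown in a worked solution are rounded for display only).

price = 4.553544
Δ = -0.294795

σ√T = 0.3652·√0.6529 = 0.295090
d₁ = (ln(S/K) + (r+σ²/2)T) / (σ√T) = (ln(70.46/63.35) + (0.0142+0.3652²/2)·0.6529) / 0.295090 = (0.106370 + 0.052810) / 0.295090 = 0.539431
d₂ = d₁ − σ√T = 0.539431 − 0.295090 = 0.244341
e^{−rT} = e^{−0.0142·0.6529} = 0.990772
N(−d₁) = 0.294795,  N(−d₂) = 0.403483
Put price V = K·e^{−rT}·N(−d₂) − S·N(−d₁) = 25.324793 − 20.771249 = 4.553544
Δ = −N(−d₁) = -0.294795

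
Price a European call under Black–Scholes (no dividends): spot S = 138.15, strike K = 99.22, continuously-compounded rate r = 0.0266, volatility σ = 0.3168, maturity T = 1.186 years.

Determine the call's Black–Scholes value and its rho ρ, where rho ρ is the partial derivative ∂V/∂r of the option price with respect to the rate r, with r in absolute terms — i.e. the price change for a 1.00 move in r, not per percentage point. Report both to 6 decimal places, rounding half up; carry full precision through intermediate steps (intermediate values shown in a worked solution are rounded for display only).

σ√T = 0.3168·√1.186 = 0.345007
d₁ = (ln(S/K) + (r+σ²/2)T) / (σ√T) = (ln(138.15/99.22) + (0.0266+0.3168²/2)·1.186) / 0.345007 = (0.331000 + 0.091062) / 0.345007 = 1.223347
d₂ = d₁ − σ√T = 1.223347 − 0.345007 = 0.878340
e^{−rT} = e^{−0.0266·1.186} = 0.968945
N(d₁) = 0.889401,  N(d₂) = 0.810120
Call price V = S·N(d₁) − K·e^{−rT}·N(d₂) = 122.870699 − 77.883930 = 44.986769
ρ = K·T·e^{−rT}·N(d₂) = 92.370341

price = 44.986769
ρ = 92.370341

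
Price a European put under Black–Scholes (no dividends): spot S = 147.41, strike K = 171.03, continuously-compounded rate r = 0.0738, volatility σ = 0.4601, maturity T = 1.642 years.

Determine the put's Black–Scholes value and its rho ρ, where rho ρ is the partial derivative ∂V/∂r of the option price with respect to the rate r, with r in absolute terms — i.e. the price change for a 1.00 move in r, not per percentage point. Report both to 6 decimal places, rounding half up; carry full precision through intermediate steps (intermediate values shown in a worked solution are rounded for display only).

σ√T = 0.4601·√1.642 = 0.589575
d₁ = (ln(S/K) + (r+σ²/2)T) / (σ√T) = (ln(147.41/171.03) + (0.0738+0.4601²/2)·1.642) / 0.589575 = (-0.148621 + 0.294979) / 0.589575 = 0.248243
d₂ = d₁ − σ√T = 0.248243 − 0.589575 = -0.341332
e^{−rT} = e^{−0.0738·1.642} = 0.885875
N(−d₁) = 0.401973,  N(−d₂) = 0.633573
Put price V = K·e^{−rT}·N(−d₂) − S·N(−d₁) = 95.993415 − 59.254889 = 36.738526
ρ = −K·T·e^{−rT}·N(−d₂) = -157.621188

price = 36.738526
ρ = -157.621188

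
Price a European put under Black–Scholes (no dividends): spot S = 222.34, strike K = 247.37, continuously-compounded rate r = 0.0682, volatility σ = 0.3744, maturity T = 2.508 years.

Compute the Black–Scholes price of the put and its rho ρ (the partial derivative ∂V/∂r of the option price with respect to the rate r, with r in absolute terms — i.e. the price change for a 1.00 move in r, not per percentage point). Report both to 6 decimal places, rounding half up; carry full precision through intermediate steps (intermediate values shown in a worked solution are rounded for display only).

price = 43.573515
ρ = -300.398679

σ√T = 0.3744·√2.508 = 0.592925
d₁ = (ln(S/K) + (r+σ²/2)T) / (σ√T) = (ln(222.34/247.37) + (0.0682+0.3744²/2)·2.508) / 0.592925 = (-0.106677 + 0.346826) / 0.592925 = 0.405023
d₂ = d₁ − σ√T = 0.405023 − 0.592925 = -0.187902
e^{−rT} = e^{−0.0682·2.508} = 0.842783
N(−d₁) = 0.342730,  N(−d₂) = 0.574523
Put price V = K·e^{−rT}·N(−d₂) − S·N(−d₁) = 119.776188 − 76.202673 = 43.573515
ρ = −K·T·e^{−rT}·N(−d₂) = -300.398679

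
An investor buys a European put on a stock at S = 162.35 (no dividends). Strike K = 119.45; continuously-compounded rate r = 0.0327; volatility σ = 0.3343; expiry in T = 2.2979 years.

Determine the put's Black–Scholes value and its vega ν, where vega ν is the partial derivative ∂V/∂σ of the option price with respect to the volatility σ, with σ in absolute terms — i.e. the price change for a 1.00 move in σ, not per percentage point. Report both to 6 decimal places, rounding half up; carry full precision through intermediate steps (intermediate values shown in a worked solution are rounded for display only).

σ√T = 0.3343·√2.2979 = 0.506760
d₁ = (ln(S/K) + (r+σ²/2)T) / (σ√T) = (ln(162.35/119.45) + (0.0327+0.3343²/2)·2.2979) / 0.506760 = (0.306857 + 0.203544) / 0.506760 = 1.007185
d₂ = d₁ − σ√T = 1.007185 − 0.506760 = 0.500425
e^{−rT} = e^{−0.0327·2.2979} = 0.927612
N(−d₁) = 0.156923,  N(−d₂) = 0.308388
Put price V = K·e^{−rT}·N(−d₂) − S·N(−d₁) = 34.170385 − 25.476442 = 8.693943
φ(d₁) = (1/√(2π))·e^{−d₁²/2} = 0.240232
ν = S·φ(d₁)·√T = 59.121998

price = 8.693943
ν = 59.121998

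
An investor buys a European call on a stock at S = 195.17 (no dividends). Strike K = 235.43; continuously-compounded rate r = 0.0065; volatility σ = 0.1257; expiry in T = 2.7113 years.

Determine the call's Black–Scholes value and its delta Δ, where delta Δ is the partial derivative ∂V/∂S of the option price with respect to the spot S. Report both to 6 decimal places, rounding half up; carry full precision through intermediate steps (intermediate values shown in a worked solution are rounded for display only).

price = 5.077824
Δ = 0.236544

σ√T = 0.1257·√2.7113 = 0.206978
d₁ = (ln(S/K) + (r+σ²/2)T) / (σ√T) = (ln(195.17/235.43) + (0.0065+0.1257²/2)·2.7113) / 0.206978 = (-0.187543 + 0.039043) / 0.206978 = -0.717464
d₂ = d₁ − σ√T = -0.717464 − 0.206978 = -0.924442
e^{−rT} = e^{−0.0065·2.7113} = 0.982531
N(d₁) = 0.236544,  N(d₂) = 0.177628
Call price V = S·N(d₁) − K·e^{−rT}·N(d₂) = 46.166263 − 41.088438 = 5.077824
Δ = N(d₁) = 0.236544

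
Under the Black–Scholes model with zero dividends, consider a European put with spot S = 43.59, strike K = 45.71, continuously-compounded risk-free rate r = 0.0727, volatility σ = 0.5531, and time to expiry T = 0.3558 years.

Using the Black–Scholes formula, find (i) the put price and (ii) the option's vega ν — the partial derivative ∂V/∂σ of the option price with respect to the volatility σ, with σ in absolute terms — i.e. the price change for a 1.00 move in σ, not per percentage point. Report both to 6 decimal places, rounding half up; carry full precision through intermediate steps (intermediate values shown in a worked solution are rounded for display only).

σ√T = 0.5531·√0.3558 = 0.329918
d₁ = (ln(S/K) + (r+σ²/2)T) / (σ√T) = (ln(43.59/45.71) + (0.0727+0.5531²/2)·0.3558) / 0.329918 = (-0.047489 + 0.080290) / 0.329918 = 0.099420
d₂ = d₁ − σ√T = 0.099420 − 0.329918 = -0.230499
e^{−rT} = e^{−0.0727·0.3558} = 0.974465
N(−d₁) = 0.460402,  N(−d₂) = 0.591148
Put price V = K·e^{−rT}·N(−d₂) − S·N(−d₁) = 26.331378 − 20.068944 = 6.262434
φ(d₁) = (1/√(2π))·e^{−d₁²/2} = 0.396976
ν = S·φ(d₁)·√T = 10.321755

price = 6.262434
ν = 10.321755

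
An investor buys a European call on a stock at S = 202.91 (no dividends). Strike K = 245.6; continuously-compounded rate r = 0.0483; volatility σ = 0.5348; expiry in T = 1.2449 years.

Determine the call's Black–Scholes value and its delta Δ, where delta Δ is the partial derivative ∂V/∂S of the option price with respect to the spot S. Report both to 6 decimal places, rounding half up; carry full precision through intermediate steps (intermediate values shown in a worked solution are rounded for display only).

σ√T = 0.5348·√1.2449 = 0.596704
d₁ = (ln(S/K) + (r+σ²/2)T) / (σ√T) = (ln(202.91/245.6) + (0.0483+0.5348²/2)·1.2449) / 0.596704 = (-0.190942 + 0.238156) / 0.596704 = 0.079126
d₂ = d₁ − σ√T = 0.079126 − 0.596704 = -0.517578
e^{−rT} = e^{−0.0483·1.2449} = 0.941643
N(d₁) = 0.531534,  N(d₂) = 0.302376
Call price V = S·N(d₁) − K·e^{−rT}·N(d₂) = 107.853497 − 69.929869 = 37.923628
Δ = N(d₁) = 0.531534

price = 37.923628
Δ = 0.531534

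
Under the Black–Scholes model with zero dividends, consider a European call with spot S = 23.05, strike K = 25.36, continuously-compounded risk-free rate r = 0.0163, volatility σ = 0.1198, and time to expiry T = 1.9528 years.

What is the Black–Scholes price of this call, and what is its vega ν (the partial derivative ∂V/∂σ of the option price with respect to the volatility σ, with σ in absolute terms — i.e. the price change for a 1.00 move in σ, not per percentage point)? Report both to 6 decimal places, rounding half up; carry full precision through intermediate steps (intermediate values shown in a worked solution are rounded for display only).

price = 0.943671
ν = 12.297026

σ√T = 0.1198·√1.9528 = 0.167412
d₁ = (ln(S/K) + (r+σ²/2)T) / (σ√T) = (ln(23.05/25.36) + (0.0163+0.1198²/2)·1.9528) / 0.167412 = (-0.095507 + 0.045844) / 0.167412 = -0.296654
d₂ = d₁ − σ√T = -0.296654 − 0.167412 = -0.464066
e^{−rT} = e^{−0.0163·1.9528} = 0.968671
N(d₁) = 0.383365,  N(d₂) = 0.321300
Call price V = S·N(d₁) − K·e^{−rT}·N(d₂) = 8.836568 − 7.892897 = 0.943671
φ(d₁) = (1/√(2π))·e^{−d₁²/2} = 0.381769
ν = S·φ(d₁)·√T = 12.297026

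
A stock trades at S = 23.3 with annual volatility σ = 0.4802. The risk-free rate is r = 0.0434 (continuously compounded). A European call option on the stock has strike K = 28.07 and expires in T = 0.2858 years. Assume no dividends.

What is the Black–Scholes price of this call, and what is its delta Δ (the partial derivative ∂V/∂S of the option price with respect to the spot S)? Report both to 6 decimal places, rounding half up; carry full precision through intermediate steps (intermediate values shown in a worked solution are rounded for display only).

σ√T = 0.4802·√0.2858 = 0.256716
d₁ = (ln(S/K) + (r+σ²/2)T) / (σ√T) = (ln(23.3/28.07) + (0.0434+0.4802²/2)·0.2858) / 0.256716 = (-0.186248 + 0.045355) / 0.256716 = -0.548827
d₂ = d₁ − σ√T = -0.548827 − 0.256716 = -0.805543
e^{−rT} = e^{−0.0434·0.2858} = 0.987673
N(d₁) = 0.291562,  N(d₂) = 0.210253
Call price V = S·N(d₁) − K·e^{−rT}·N(d₂) = 6.793399 − 5.829056 = 0.964343
Δ = N(d₁) = 0.291562

price = 0.964343
Δ = 0.291562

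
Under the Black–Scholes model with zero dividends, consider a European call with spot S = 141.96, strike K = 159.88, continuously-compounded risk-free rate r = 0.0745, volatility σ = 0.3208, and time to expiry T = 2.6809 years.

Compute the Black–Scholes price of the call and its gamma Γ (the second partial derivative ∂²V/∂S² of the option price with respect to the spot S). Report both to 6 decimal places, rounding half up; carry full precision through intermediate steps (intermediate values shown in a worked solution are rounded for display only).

σ√T = 0.3208·√2.6809 = 0.525260
d₁ = (ln(S/K) + (r+σ²/2)T) / (σ√T) = (ln(141.96/159.88) + (0.0745+0.3208²/2)·2.6809) / 0.525260 = (-0.118878 + 0.337676) / 0.525260 = 0.416552
d₂ = d₁ − σ√T = 0.416552 − 0.525260 = -0.108709
e^{−rT} = e^{−0.0745·2.6809} = 0.818954
N(d₁) = 0.661497,  N(d₂) = 0.456717
Call price V = S·N(d₁) − K·e^{−rT}·N(d₂) = 93.906087 − 59.799936 = 34.106151
φ(d₁) = (1/√(2π))·e^{−d₁²/2} = 0.365790
Γ = φ(d₁) / (S·σ·√T) = 0.004906

price = 34.106151
Γ = 0.004906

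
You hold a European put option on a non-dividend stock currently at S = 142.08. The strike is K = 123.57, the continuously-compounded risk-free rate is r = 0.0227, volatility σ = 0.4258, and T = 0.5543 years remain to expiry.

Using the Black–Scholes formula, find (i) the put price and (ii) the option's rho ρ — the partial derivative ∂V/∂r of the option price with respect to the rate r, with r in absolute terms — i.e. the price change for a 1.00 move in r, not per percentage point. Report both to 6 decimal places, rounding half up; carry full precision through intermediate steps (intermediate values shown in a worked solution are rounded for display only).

price = 8.463219
ρ = -25.291364

σ√T = 0.4258·√0.5543 = 0.317014
d₁ = (ln(S/K) + (r+σ²/2)T) / (σ√T) = (ln(142.08/123.57) + (0.0227+0.4258²/2)·0.5543) / 0.317014 = (0.139582 + 0.062831) / 0.317014 = 0.638502
d₂ = d₁ − σ√T = 0.638502 − 0.317014 = 0.321488
e^{−rT} = e^{−0.0227·0.5543} = 0.987496
N(−d₁) = 0.261573,  N(−d₂) = 0.373920
Put price V = K·e^{−rT}·N(−d₂) − S·N(−d₁) = 45.627573 − 37.164354 = 8.463219
ρ = −K·T·e^{−rT}·N(−d₂) = -25.291364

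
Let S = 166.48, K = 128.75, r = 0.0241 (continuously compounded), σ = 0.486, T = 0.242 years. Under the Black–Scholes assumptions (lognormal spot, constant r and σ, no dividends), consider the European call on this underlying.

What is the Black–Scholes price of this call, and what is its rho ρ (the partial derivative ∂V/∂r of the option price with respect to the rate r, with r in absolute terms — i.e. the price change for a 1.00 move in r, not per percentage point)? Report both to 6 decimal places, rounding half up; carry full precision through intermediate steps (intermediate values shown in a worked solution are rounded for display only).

price = 40.865422
ρ = 25.908955

σ√T = 0.486·√0.242 = 0.239080
d₁ = (ln(S/K) + (r+σ²/2)T) / (σ√T) = (ln(166.48/128.75) + (0.0241+0.486²/2)·0.242) / 0.239080 = (0.257003 + 0.034412) / 0.239080 = 1.218898
d₂ = d₁ − σ√T = 1.218898 − 0.239080 = 0.979817
e^{−rT} = e^{−0.0241·0.242} = 0.994185
N(d₁) = 0.888559,  N(d₂) = 0.836412
Call price V = S·N(d₁) − K·e^{−rT}·N(d₂) = 147.927220 − 107.061798 = 40.865422
ρ = K·T·e^{−rT}·N(d₂) = 25.908955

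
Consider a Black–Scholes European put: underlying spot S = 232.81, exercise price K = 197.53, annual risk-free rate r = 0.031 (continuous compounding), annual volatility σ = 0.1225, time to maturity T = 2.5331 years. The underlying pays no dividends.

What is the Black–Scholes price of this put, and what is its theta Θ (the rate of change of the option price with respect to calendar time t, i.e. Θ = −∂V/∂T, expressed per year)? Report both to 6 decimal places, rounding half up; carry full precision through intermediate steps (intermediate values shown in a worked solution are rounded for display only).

price = 2.045573
Θ = -0.740137

σ√T = 0.1225·√2.5331 = 0.194968
d₁ = (ln(S/K) + (r+σ²/2)T) / (σ√T) = (ln(232.81/197.53) + (0.031+0.1225²/2)·2.5331) / 0.194968 = (0.164332 + 0.097532) / 0.194968 = 1.343118
d₂ = d₁ − σ√T = 1.343118 − 0.194968 = 1.148151
e^{−rT} = e^{−0.031·2.5331} = 0.924478
N(−d₁) = 0.089617,  N(−d₂) = 0.125453
Put price V = K·e^{−rT}·N(−d₂) − S·N(−d₁) = 22.909263 − 20.863690 = 2.045573
φ(d₁) = (1/√(2π))·e^{−d₁²/2} = 0.161876
Θ = −S·φ(d₁)·σ/(2√T) + r·K·e^{−rT}·N(−d₂) = −1.450324 + 0.710187 = -0.740137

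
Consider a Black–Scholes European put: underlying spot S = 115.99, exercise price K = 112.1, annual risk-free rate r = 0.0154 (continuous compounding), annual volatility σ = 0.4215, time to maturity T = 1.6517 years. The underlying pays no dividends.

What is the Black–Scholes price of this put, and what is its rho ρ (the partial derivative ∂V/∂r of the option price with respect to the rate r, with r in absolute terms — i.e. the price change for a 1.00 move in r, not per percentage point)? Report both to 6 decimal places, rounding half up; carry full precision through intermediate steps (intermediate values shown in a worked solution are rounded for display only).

σ√T = 0.4215·√1.6517 = 0.541705
d₁ = (ln(S/K) + (r+σ²/2)T) / (σ√T) = (ln(115.99/112.1) + (0.0154+0.4215²/2)·1.6517) / 0.541705 = (0.034113 + 0.172159) / 0.541705 = 0.380781
d₂ = d₁ − σ√T = 0.380781 − 0.541705 = -0.160924
e^{−rT} = e^{−0.0154·1.6517} = 0.974885
N(−d₁) = 0.351683,  N(−d₂) = 0.563923
Put price V = K·e^{−rT}·N(−d₂) − S·N(−d₁) = 61.628130 − 40.791691 = 20.836439
ρ = −K·T·e^{−rT}·N(−d₂) = -101.791183

price = 20.836439
ρ = -101.791183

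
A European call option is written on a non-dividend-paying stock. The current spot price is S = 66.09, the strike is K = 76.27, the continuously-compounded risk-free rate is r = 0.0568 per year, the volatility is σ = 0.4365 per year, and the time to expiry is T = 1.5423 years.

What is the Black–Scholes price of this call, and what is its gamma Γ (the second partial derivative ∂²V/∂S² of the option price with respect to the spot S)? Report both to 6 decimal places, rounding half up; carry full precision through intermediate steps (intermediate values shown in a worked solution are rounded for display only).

price = 12.706896
Γ = 0.010979

σ√T = 0.4365·√1.5423 = 0.542087
d₁ = (ln(S/K) + (r+σ²/2)T) / (σ√T) = (ln(66.09/76.27) + (0.0568+0.4365²/2)·1.5423) / 0.542087 = (-0.143262 + 0.234532) / 0.542087 = 0.168367
d₂ = d₁ − σ√T = 0.168367 − 0.542087 = -0.373720
e^{−rT} = e^{−0.0568·1.5423} = 0.916125
N(d₁) = 0.566853,  N(d₂) = 0.354306
Call price V = S·N(d₁) − K·e^{−rT}·N(d₂) = 37.463289 − 24.756393 = 12.706896
φ(d₁) = (1/√(2π))·e^{−d₁²/2} = 0.393328
Γ = φ(d₁) / (S·σ·√T) = 0.010979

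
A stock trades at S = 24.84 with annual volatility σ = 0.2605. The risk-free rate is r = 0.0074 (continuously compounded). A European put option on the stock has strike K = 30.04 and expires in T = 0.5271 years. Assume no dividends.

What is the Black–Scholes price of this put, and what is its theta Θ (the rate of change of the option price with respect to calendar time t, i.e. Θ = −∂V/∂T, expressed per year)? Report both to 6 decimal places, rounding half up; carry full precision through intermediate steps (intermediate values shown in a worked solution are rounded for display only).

σ√T = 0.2605·√0.5271 = 0.189127
d₁ = (ln(S/K) + (r+σ²/2)T) / (σ√T) = (ln(24.84/30.04) + (0.0074+0.2605²/2)·0.5271) / 0.189127 = (-0.190075 + 0.021785) / 0.189127 = -0.889821
d₂ = d₁ − σ√T = -0.889821 − 0.189127 = -1.078948
e^{−rT} = e^{−0.0074·0.5271} = 0.996107
N(−d₁) = 0.813219,  N(−d₂) = 0.859695
Put price V = K·e^{−rT}·N(−d₂) − S·N(−d₁) = 25.724691 − 20.200360 = 5.524330
φ(d₁) = (1/√(2π))·e^{−d₁²/2} = 0.268520
Θ = −S·φ(d₁)·σ/(2√T) + r·K·e^{−rT}·N(−d₂) = −1.196630 + 0.190363 = -1.006267

price = 5.524330
Θ = -1.006267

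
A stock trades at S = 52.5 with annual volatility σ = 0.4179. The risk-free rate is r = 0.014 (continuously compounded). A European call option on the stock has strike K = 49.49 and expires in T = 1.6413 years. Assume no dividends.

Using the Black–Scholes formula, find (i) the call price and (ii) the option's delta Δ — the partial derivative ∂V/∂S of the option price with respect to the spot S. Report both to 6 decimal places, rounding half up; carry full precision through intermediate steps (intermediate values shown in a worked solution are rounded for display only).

σ√T = 0.4179·√1.6413 = 0.535385
d₁ = (ln(S/K) + (r+σ²/2)T) / (σ√T) = (ln(52.5/49.49) + (0.014+0.4179²/2)·1.6413) / 0.535385 = (0.059043 + 0.166297) / 0.535385 = 0.420892
d₂ = d₁ − σ√T = 0.420892 − 0.535385 = -0.114493
e^{−rT} = e^{−0.014·1.6413} = 0.977284
N(d₁) = 0.663083,  N(d₂) = 0.454423
Call price V = S·N(d₁) − K·e^{−rT}·N(d₂) = 34.811861 − 21.978543 = 12.833318
Δ = N(d₁) = 0.663083

price = 12.833318
Δ = 0.663083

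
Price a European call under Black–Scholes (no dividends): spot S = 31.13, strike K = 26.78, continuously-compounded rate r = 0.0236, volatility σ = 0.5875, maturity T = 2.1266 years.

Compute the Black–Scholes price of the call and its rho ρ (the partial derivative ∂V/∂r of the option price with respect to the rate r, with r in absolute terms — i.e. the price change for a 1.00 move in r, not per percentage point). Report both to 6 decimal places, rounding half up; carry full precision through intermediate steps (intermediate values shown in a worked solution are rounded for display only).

price = 12.455155
ρ = 22.913298

σ√T = 0.5875·√2.1266 = 0.856743
d₁ = (ln(S/K) + (r+σ²/2)T) / (σ√T) = (ln(31.13/26.78) + (0.0236+0.5875²/2)·2.1266) / 0.856743 = (0.150517 + 0.417192) / 0.856743 = 0.662636
d₂ = d₁ − σ√T = 0.662636 − 0.856743 = -0.194107
e^{−rT} = e^{−0.0236·2.1266} = 0.951051
N(d₁) = 0.746218,  N(d₂) = 0.423046
Call price V = S·N(d₁) − K·e^{−rT}·N(d₂) = 23.229771 − 10.774616 = 12.455155
ρ = K·T·e^{−rT}·N(d₂) = 22.913298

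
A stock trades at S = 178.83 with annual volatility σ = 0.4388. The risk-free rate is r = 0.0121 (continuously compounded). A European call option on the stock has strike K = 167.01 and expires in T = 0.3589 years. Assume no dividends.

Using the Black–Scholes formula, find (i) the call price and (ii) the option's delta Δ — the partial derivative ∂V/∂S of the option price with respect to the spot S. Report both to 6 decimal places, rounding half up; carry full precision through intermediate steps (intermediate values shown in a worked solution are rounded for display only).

price = 24.998389
Δ = 0.658395

σ√T = 0.4388·√0.3589 = 0.262877
d₁ = (ln(S/K) + (r+σ²/2)T) / (σ√T) = (ln(178.83/167.01) + (0.0121+0.4388²/2)·0.3589) / 0.262877 = (0.068382 + 0.038895) / 0.262877 = 0.408087
d₂ = d₁ − σ√T = 0.408087 − 0.262877 = 0.145210
e^{−rT} = e^{−0.0121·0.3589} = 0.995667
N(d₁) = 0.658395,  N(d₂) = 0.557727
Call price V = S·N(d₁) − K·e^{−rT}·N(d₂) = 117.740805 − 92.742416 = 24.998389
Δ = N(d₁) = 0.658395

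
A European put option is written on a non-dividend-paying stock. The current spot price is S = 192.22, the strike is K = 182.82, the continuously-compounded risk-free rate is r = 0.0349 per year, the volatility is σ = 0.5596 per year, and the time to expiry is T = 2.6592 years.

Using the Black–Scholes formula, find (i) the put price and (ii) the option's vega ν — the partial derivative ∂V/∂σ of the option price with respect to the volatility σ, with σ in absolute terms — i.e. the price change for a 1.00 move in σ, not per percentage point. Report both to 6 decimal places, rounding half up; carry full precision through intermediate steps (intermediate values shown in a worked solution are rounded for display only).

price = 51.037789
ν = 103.635704

σ√T = 0.5596·√2.6592 = 0.912543
d₁ = (ln(S/K) + (r+σ²/2)T) / (σ√T) = (ln(192.22/182.82) + (0.0349+0.5596²/2)·2.6592) / 0.912543 = (0.050138 + 0.509173) / 0.912543 = 0.612916
d₂ = d₁ − σ√T = 0.612916 − 0.912543 = -0.299627
e^{−rT} = e^{−0.0349·2.6592} = 0.911370
N(−d₁) = 0.269966,  N(−d₂) = 0.617769
Put price V = K·e^{−rT}·N(−d₂) − S·N(−d₁) = 102.930667 − 51.892878 = 51.037789
φ(d₁) = (1/√(2π))·e^{−d₁²/2} = 0.330625
ν = S·φ(d₁)·√T = 103.635704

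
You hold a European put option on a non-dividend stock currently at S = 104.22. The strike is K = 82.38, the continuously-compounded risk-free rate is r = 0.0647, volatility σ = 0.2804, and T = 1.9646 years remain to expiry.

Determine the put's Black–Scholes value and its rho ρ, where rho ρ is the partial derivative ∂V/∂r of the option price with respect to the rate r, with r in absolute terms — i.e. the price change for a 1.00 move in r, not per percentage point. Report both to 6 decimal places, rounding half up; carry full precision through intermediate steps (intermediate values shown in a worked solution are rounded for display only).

σ√T = 0.2804·√1.9646 = 0.393020
d₁ = (ln(S/K) + (r+σ²/2)T) / (σ√T) = (ln(104.22/82.38) + (0.0647+0.2804²/2)·1.9646) / 0.393020 = (0.235161 + 0.204342) / 0.393020 = 1.118271
d₂ = d₁ − σ√T = 1.118271 − 0.393020 = 0.725251
e^{−rT} = e^{−0.0647·1.9646} = 0.880637
N(−d₁) = 0.131726,  N(−d₂) = 0.234149
Put price V = K·e^{−rT}·N(−d₂) − S·N(−d₁) = 16.986781 − 13.728435 = 3.258346
ρ = −K·T·e^{−rT}·N(−d₂) = -33.372230

price = 3.258346
ρ = -33.372230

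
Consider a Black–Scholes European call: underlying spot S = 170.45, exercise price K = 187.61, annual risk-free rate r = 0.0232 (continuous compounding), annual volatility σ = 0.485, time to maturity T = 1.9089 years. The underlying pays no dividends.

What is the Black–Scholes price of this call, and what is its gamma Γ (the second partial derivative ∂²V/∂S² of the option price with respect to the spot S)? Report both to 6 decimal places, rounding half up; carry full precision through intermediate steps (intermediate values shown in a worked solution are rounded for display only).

price = 41.527580
Γ = 0.003379

σ√T = 0.485·√1.9089 = 0.670090
d₁ = (ln(S/K) + (r+σ²/2)T) / (σ√T) = (ln(170.45/187.61) + (0.0232+0.485²/2)·1.9089) / 0.670090 = (-0.095923 + 0.268797) / 0.670090 = 0.257986
d₂ = d₁ − σ√T = 0.257986 − 0.670090 = -0.412105
e^{−rT} = e^{−0.0232·1.9089} = 0.956680
N(d₁) = 0.601791,  N(d₂) = 0.340131
Call price V = S·N(d₁) − K·e^{−rT}·N(d₂) = 102.575274 − 61.047693 = 41.527580
φ(d₁) = (1/√(2π))·e^{−d₁²/2} = 0.385885
Γ = φ(d₁) / (S·σ·√T) = 0.003379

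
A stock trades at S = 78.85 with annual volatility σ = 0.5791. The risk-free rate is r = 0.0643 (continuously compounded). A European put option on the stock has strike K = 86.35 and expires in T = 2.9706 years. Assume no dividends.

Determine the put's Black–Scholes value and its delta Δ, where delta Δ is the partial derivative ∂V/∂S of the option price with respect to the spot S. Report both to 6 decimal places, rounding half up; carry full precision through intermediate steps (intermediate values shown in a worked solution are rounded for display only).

price = 25.080387
Δ = -0.274456

σ√T = 0.5791·√2.9706 = 0.998104
d₁ = (ln(S/K) + (r+σ²/2)T) / (σ√T) = (ln(78.85/86.35) + (0.0643+0.5791²/2)·2.9706) / 0.998104 = (-0.090861 + 0.689115) / 0.998104 = 0.599390
d₂ = d₁ − σ√T = 0.599390 − 0.998104 = -0.398713
e^{−rT} = e^{−0.0643·2.9706} = 0.826125
N(−d₁) = 0.274456,  N(−d₂) = 0.654948
Put price V = K·e^{−rT}·N(−d₂) − S·N(−d₁) = 46.721270 − 21.640884 = 25.080387
Δ = −N(−d₁) = -0.274456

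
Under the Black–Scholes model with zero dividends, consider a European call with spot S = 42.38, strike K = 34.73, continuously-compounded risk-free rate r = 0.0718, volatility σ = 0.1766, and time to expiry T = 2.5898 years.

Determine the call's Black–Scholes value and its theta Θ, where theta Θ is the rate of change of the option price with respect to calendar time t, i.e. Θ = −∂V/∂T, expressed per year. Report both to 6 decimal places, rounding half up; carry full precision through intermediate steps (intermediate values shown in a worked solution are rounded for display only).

σ√T = 0.1766·√2.5898 = 0.284200
d₁ = (ln(S/K) + (r+σ²/2)T) / (σ√T) = (ln(42.38/34.73) + (0.0718+0.1766²/2)·2.5898) / 0.284200 = (0.199073 + 0.226332) / 0.284200 = 1.496852
d₂ = d₁ − σ√T = 1.496852 − 0.284200 = 1.212652
e^{−rT} = e^{−0.0718·2.5898} = 0.830317
N(d₁) = 0.932784,  N(d₂) = 0.887369
Call price V = S·N(d₁) − K·e^{−rT}·N(d₂) = 39.531391 − 25.588970 = 13.942421
φ(d₁) = (1/√(2π))·e^{−d₁²/2} = 0.130130
Θ = −S·φ(d₁)·σ/(2√T) − r·K·e^{−rT}·N(d₂) = −0.302598 − 1.837288 = -2.139886

price = 13.942421
Θ = -2.139886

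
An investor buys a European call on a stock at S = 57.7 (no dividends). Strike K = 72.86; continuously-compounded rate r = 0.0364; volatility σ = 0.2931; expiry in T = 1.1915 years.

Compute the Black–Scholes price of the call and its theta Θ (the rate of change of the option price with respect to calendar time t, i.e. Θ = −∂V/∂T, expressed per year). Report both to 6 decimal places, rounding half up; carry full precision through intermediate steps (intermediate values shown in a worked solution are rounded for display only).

σ√T = 0.2931·√1.1915 = 0.319936
d₁ = (ln(S/K) + (r+σ²/2)T) / (σ√T) = (ln(57.7/72.86) + (0.0364+0.2931²/2)·1.1915) / 0.319936 = (-0.233283 + 0.094550) / 0.319936 = -0.433626
d₂ = d₁ − σ√T = -0.433626 − 0.319936 = -0.753562
e^{−rT} = e^{−0.0364·1.1915} = 0.957556
N(d₁) = 0.332280,  N(d₂) = 0.225556
Call price V = S·N(d₁) − K·e^{−rT}·N(d₂) = 19.172552 − 15.736501 = 3.436051
φ(d₁) = (1/√(2π))·e^{−d₁²/2} = 0.363145
Θ = −S·φ(d₁)·σ/(2√T) − r·K·e^{−rT}·N(d₂) = −2.813158 − 0.572809 = -3.385967

price = 3.436051
Θ = -3.385967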